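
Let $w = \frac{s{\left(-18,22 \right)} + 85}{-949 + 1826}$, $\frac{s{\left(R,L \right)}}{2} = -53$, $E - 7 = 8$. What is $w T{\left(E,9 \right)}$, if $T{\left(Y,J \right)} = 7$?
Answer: $- \frac{147}{877} \approx -0.16762$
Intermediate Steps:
$E = 15$ ($E = 7 + 8 = 15$)
$s{\left(R,L \right)} = -106$ ($s{\left(R,L \right)} = 2 \left(-53\right) = -106$)
$w = - \frac{21}{877}$ ($w = \frac{-106 + 85}{-949 + 1826} = - \frac{21}{877} \approx -0.023945$)
$w T{\left(E,9 \right)} = \left(- \frac{21}{877}\right) 7 = - \frac{147}{877}$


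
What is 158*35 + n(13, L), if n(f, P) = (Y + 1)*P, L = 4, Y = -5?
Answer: 5514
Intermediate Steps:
n(f, P) = -4*P (n(f, P) = (-5 + 1)*P = -4*P)
158*35 + n(13, L) = 158*35 - 4*4 = 5530 - 16 = 5514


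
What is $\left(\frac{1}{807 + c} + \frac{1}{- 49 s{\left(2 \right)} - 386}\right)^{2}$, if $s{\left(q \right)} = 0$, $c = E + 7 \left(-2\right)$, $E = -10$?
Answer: $\frac{157609}{91347808644} \approx 1.7254 \cdot 10^{-6}$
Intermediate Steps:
$c = -24$ ($c = -10 + 7 \left(-2\right) = -10 - 14 = -24$)
$\left(\frac{1}{807 + c} + \frac{1}{- 49 s{\left(2 \right)} - 386}\right)^{2} = \left(\frac{1}{807 - 24} + \frac{1}{\left(-49\right) 0 - 386}\right)^{2} = \left(\frac{1}{783} + \frac{1}{0 - 386}\right)^{2} = \left(\frac{1}{783} + \frac{1}{-386}\right)^{2} = \left(\frac{1}{783} - \frac{1}{386}\right)^{2} = \left(- \frac{397}{302238}\right)^{2} = \frac{157609}{91347808644}$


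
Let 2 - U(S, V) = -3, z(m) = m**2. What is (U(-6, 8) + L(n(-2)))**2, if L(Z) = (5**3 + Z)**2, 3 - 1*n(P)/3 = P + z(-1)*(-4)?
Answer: 534025881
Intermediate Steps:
U(S, V) = 5 (U(S, V) = 2 - 1*(-3) = 2 + 3 = 5)
n(P) = 21 - 3*P (n(P) = 9 - 3*(P + (-1)**2*(-4)) = 9 - 3*(P + 1*(-4)) = 9 - 3*(P - 4) = 9 - 3*(-4 + P) = 9 + (12 - 3*P) = 21 - 3*P)
L(Z) = (125 + Z)**2
(U(-6, 8) + L(n(-2)))**2 = (5 + (125 + (21 - 3*(-2)))**2)**2 = (5 + (125 + (21 + 6))**2)**2 = (5 + (125 + 27)**2)**2 = (5 + 152**2)**2 = (5 + 23104)**2 = 23109**2 = 534025881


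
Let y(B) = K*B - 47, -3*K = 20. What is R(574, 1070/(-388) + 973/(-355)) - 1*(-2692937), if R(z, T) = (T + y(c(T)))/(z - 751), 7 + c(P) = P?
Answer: 98480618933081/36569970 ≈ 2.6929e+6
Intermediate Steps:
K = -20/3 (K = -1/3*20 = -20/3 ≈ -6.6667)
c(P) = -7 + P
y(B) = -47 - 20*B/3 (y(B) = -20*B/3 - 47 = -47 - 20*B/3)
R(z, T) = (-1/3 - 17*T/3)/(-751 + z) (R(z, T) = (T + (-47 - 20*(-7 + T)/3))/(z - 751) = (T + (-47 + (140/3 - 20*T/3)))/(-751 + z) = (T + (-1/3 - 20*T/3))/(-751 + z) = (-1/3 - 17*T/3)/(-751 + z))
R(574, 1070/(-388) + 973/(-355)) - 1*(-2692937) = (-1 - 17*(1070/(-388) + 973/(-355)))/(3*(-751 + 574)) - 1*(-2692937) = (1/3)*(-1 - 17*(1070*(-1/388) + 973*(-1/355)))/(-177) + 2692937 = (1/3)*(-1/177)*(-1 - 17*(-535/194 - 973/355)) + 2692937 = (1/3)*(-1/177)*(-1 - 17*(-378687/68870)) + 2692937 = (1/3)*(-1/177)*(-1 + 6437679/68870) + 2692937 = (1/3)*(-1/177)*(6368809/68870) + 2692937 = -6368809/36569970 + 2692937 = 98480618933081/36569970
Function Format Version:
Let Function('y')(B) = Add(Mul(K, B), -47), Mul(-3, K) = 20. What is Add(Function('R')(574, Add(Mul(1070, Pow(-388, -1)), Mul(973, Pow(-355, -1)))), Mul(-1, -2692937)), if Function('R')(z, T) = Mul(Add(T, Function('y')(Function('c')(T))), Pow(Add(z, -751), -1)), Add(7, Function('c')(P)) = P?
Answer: Rational(98480618933081, 36569970) ≈ 2.6929e+6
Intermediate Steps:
K = Rational(-20, 3) (K = Mul(Rational(-1, 3), 20) = Rational(-20, 3) ≈ -6.6667)
Function('c')(P) = Add(-7, P)
Function('y')(B) = Add(-47, Mul(Rational(-20, 3), B)) (Function('y')(B) = Add(Mul(Rational(-20, 3), B), -47) = Add(-47, Mul(Rational(-20, 3), B)))
Function('R')(z, T) = Mul(Pow(Add(-751, z), -1), Add(Rational(-1, 3), Mul(Rational(-17, 3), T))) (Function('R')(z, T) = Mul(Add(T, Add(-47, Mul(Rational(-20, 3), Add(-7, T)))), Pow(Add(z, -751), -1)) = Mul(Add(T, Add(-47, Add(Rational(140, 3), Mul(Rational(-20, 3), T)))), Pow(Add(-751, z), -1)) = Mul(Add(T, Add(Rational(-1, 3), Mul(Rational(-20, 3), T))), Pow(Add(-751, z), -1)) = Mul(Add(Rational(-1, 3), Mul(Rational(-17, 3), T)), Pow(Add(-751, z), -1)) = Mul(Pow(Add(-751, z), -1), Add(Rational(-1, 3), Mul(Rational(-17, 3), T))))
Add(Function('R')(574, Add(Mul(1070, Pow(-388, -1)), Mul(973, Pow(-355, -1)))), Mul(-1, -2692937)) = Add(Mul(Rational(1, 3), Pow(Add(-751, 574), -1), Add(-1, Mul(-17, Add(Mul(1070, Pow(-388, -1)), Mul(973, Pow(-355, -1)))))), Mul(-1, -2692937)) = Add(Mul(Rational(1, 3), Pow(-177, -1), Add(-1, Mul(-17, Add(Mul(1070, Rational(-1, 388)), Mul(973, Rational(-1, 355)))))), 2692937) = Add(Mul(Rational(1, 3), Rational(-1, 177), Add(-1, Mul(-17, Add(Rational(-535, 194), Rational(-973, 355))))), 2692937) = Add(Mul(Rational(1, 3), Rational(-1, 177), Add(-1, Mul(-17, Rational(-378687, 68870)))), 2692937) = Add(Mul(Rational(1, 3), Rational(-1, 177), Add(-1, Rational(6437679, 68870))), 2692937) = Add(Mul(Rational(1, 3), Rational(-1, 177), Rational(6368809, 68870)), 2692937) = Add(Rational(-6368809, 36569970), 2692937) = Rational(98480618933081, 36569970)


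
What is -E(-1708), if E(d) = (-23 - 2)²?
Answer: -625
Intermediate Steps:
E(d) = 625 (E(d) = (-25)² = 625)
-E(-1708) = -1*625 = -625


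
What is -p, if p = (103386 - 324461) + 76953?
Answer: 144122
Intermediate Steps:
p = -144122 (p = -221075 + 76953 = -144122)
-p = -1*(-144122) = 144122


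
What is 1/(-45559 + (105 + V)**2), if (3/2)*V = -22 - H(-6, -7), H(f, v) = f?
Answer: -9/329942 ≈ -2.7278e-5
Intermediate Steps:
V = -32/3 (V = 2*(-22 - 1*(-6))/3 = 2*(-22 + 6)/3 = (2/3)*(-16) = -32/3 ≈ -10.667)
1/(-45559 + (105 + V)**2) = 1/(-45559 + (105 - 32/3)**2) = 1/(-45559 + (283/3)**2) = 1/(-45559 + 80089/9) = 1/(-329942/9) = -9/329942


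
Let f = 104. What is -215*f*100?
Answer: -2236000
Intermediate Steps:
-215*f*100 = -215*104*100 = -22360*100 = -2236000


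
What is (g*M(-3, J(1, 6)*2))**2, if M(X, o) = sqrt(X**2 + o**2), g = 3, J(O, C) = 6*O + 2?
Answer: 2385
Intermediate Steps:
J(O, C) = 2 + 6*O
(g*M(-3, J(1, 6)*2))**2 = (3*sqrt((-3)**2 + ((2 + 6*1)*2)**2))**2 = (3*sqrt(9 + ((2 + 6)*2)**2))**2 = (3*sqrt(9 + (8*2)**2))**2 = (3*sqrt(9 + 16**2))**2 = (3*sqrt(9 + 256))**2 = (3*sqrt(265))**2 = 2385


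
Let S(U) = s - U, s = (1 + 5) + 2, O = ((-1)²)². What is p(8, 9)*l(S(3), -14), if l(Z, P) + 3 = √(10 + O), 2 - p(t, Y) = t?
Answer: 18 - 6*√11 ≈ -1.8997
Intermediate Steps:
p(t, Y) = 2 - t
O = 1 (O = 1² = 1)
s = 8 (s = 6 + 2 = 8)
S(U) = 8 - U
l(Z, P) = -3 + √11 (l(Z, P) = -3 + √(10 + 1) = -3 + √11)
p(8, 9)*l(S(3), -14) = (2 - 1*8)*(-3 + √11) = (2 - 8)*(-3 + √11) = -6*(-3 + √11) = 18 - 6*√11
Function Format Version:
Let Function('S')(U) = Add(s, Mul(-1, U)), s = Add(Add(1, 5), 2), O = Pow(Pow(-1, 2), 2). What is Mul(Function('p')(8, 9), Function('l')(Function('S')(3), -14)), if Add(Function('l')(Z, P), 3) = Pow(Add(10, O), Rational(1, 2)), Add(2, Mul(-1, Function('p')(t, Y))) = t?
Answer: Add(18, Mul(-6, Pow(11, Rational(1, 2)))) ≈ -1.8997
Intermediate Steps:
Function('p')(t, Y) = Add(2, Mul(-1, t))
O = 1 (O = Pow(1, 2) = 1)
s = 8 (s = Add(6, 2) = 8)
Function('S')(U) = Add(8, Mul(-1, U))
Function('l')(Z, P) = Add(-3, Pow(11, Rational(1, 2))) (Function('l')(Z, P) = Add(-3, Pow(Add(10, 1), Rational(1, 2))) = Add(-3, Pow(11, Rational(1, 2))))
Mul(Function('p')(8, 9), Function('l')(Function('S')(3), -14)) = Mul(Add(2, Mul(-1, 8)), Add(-3, Pow(11, Rational(1, 2)))) = Mul(Add(2, -8), Add(-3, Pow(11, Rational(1, 2)))) = Mul(-6, Add(-3, Pow(11, Rational(1, 2)))) = Add(18, Mul(-6, Pow(11, Rational(1, 2))))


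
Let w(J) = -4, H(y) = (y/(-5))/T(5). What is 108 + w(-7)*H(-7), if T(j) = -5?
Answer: 2728/25 ≈ 109.12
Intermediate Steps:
H(y) = y/25 (H(y) = (y/(-5))/(-5) = (y*(-1/5))*(-1/5) = -y/5*(-1/5) = y/25)
108 + w(-7)*H(-7) = 108 - 4*(-7)/25 = 108 - 4*(-7/25) = 108 + 28/25 = 2728/25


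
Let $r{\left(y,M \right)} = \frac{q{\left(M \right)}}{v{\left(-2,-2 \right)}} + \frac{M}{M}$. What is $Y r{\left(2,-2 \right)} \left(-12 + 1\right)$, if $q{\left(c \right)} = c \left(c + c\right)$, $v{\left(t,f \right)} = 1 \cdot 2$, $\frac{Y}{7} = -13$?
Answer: $5005$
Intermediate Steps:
$Y = -91$ ($Y = 7 \left(-13\right) = -91$)
$v{\left(t,f \right)} = 2$
$q{\left(c \right)} = 2 c^{2}$ ($q{\left(c \right)} = c 2 c = 2 c^{2}$)
$r{\left(y,M \right)} = 1 + M^{2}$ ($r{\left(y,M \right)} = \frac{2 M^{2}}{2} + \frac{M}{M} = 2 M^{2} \cdot \frac{1}{2} + 1 = M^{2} + 1 = 1 + M^{2}$)
$Y r{\left(2,-2 \right)} \left(-12 + 1\right) = - 91 \left(1 + \left(-2\right)^{2}\right) \left(-12 + 1\right) = - 91 \left(1 + 4\right) \left(-11\right) = \left(-91\right) 5 \left(-11\right) = \left(-455\right) \left(-11\right) = 5005$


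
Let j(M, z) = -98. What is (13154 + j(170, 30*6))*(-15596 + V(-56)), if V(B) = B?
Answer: -204352512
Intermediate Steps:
(13154 + j(170, 30*6))*(-15596 + V(-56)) = (13154 - 98)*(-15596 - 56) = 13056*(-15652) = -204352512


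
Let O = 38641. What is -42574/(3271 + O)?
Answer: -21287/20956 ≈ -1.0158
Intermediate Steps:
-42574/(3271 + O) = -42574/(3271 + 38641) = -42574/41912 = -42574*1/41912 = -21287/20956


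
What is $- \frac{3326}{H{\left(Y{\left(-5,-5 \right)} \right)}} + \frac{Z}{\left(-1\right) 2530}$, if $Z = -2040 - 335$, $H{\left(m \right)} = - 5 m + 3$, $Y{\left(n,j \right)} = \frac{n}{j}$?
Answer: $\frac{841953}{506} \approx 1663.9$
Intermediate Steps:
$H{\left(m \right)} = 3 - 5 m$
$Z = -2375$
$- \frac{3326}{H{\left(Y{\left(-5,-5 \right)} \right)}} + \frac{Z}{\left(-1\right) 2530} = - \frac{3326}{3 - 5 \left(- \frac{5}{-5}\right)} - \frac{2375}{\left(-1\right) 2530} = - \frac{3326}{3 - 5 \left(\left(-5\right) \left(- \frac{1}{5}\right)\right)} - \frac{2375}{-2530} = - \frac{3326}{3 - 5} - - \frac{475}{506} = - \frac{3326}{3 - 5} + \frac{475}{506} = - \frac{3326}{-2} + \frac{475}{506} = \left(-3326\right) \left(- \frac{1}{2}\right) + \frac{475}{506} = 1663 + \frac{475}{506} = \frac{841953}{506}$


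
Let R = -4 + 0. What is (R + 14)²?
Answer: 100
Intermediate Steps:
R = -4
(R + 14)² = (-4 + 14)² = 10² = 100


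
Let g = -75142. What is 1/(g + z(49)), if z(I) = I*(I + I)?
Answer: -1/70340 ≈ -1.4217e-5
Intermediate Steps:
z(I) = 2*I**2 (z(I) = I*(2*I) = 2*I**2)
1/(g + z(49)) = 1/(-75142 + 2*49**2) = 1/(-75142 + 2*2401) = 1/(-75142 + 4802) = 1/(-70340) = -1/70340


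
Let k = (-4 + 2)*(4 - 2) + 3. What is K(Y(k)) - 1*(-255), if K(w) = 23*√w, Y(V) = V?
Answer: 255 + 23*I ≈ 255.0 + 23.0*I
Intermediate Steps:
k = -1 (k = -2*2 + 3 = -4 + 3 = -1)
K(Y(k)) - 1*(-255) = 23*√(-1) - 1*(-255) = 23*I + 255 = 255 + 23*I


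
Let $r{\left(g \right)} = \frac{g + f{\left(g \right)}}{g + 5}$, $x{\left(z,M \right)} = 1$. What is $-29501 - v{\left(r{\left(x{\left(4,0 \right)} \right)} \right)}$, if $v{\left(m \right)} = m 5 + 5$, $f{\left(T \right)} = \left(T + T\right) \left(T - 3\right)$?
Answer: $- \frac{59007}{2} \approx -29504.0$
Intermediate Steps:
$f{\left(T \right)} = 2 T \left(-3 + T\right)$
$r{\left(g \right)} = \frac{g + 2 g \left(-3 + g\right)}{5 + g}$ ($r{\left(g \right)} = \frac{g + 2 g \left(-3 + g\right)}{g + 5} = \frac{g + 2 g \left(-3 + g\right)}{5 + g}$)
$v{\left(m \right)} = 5 + 5 m$ ($v{\left(m \right)} = 5 m + 5 = 5 + 5 m$)
$-29501 - v{\left(r{\left(x{\left(4,0 \right)} \right)} \right)} = -29501 - \left(5 + 5 \cdot 1 \frac{1}{5 + 1} \left(-5 + 2 \cdot 1\right)\right) = -29501 - \left(5 + 5 \cdot 1 \cdot \frac{1}{6} \left(-5 + 2\right)\right) = -29501 - \left(5 + 5 \cdot 1 \cdot \frac{1}{6} \left(-3\right)\right) = -29501 - \left(5 + 5 \left(- \frac{1}{2}\right)\right) = -29501 - \left(5 - \frac{5}{2}\right) = -29501 - \frac{5}{2} = - \frac{59007}{2}$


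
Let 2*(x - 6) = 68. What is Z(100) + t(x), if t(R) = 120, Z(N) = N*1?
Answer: 220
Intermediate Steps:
x = 40 (x = 6 + (½)*68 = 6 + 34 = 40)
Z(N) = N
Z(100) + t(x) = 100 + 120 = 220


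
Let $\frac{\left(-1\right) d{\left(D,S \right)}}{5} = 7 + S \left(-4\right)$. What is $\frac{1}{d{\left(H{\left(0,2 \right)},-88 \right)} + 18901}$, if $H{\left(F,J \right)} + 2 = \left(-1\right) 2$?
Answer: $\frac{1}{17106} \approx 5.8459 \cdot 10^{-5}$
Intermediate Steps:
$H{\left(F,J \right)} = -4$ ($H{\left(F,J \right)} = -2 - 2 = -4$)
$d{\left(D,S \right)} = -35 + 20 S$ ($d{\left(D,S \right)} = - 5 \left(7 + S \left(-4\right)\right) = - 5 \left(7 - 4 S\right) = -35 + 20 S$)
$\frac{1}{d{\left(H{\left(0,2 \right)},-88 \right)} + 18901} = \frac{1}{\left(-35 + 20 \left(-88\right)\right) + 18901} = \frac{1}{\left(-35 - 1760\right) + 18901} = \frac{1}{-1795 + 18901} = \frac{1}{17106}$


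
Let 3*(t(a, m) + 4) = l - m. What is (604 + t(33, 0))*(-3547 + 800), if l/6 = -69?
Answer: -1269114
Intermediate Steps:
l = -414 (l = 6*(-69) = -414)
t(a, m) = -142 - m/3 (t(a, m) = -4 + (-414 - m)/3 = -4 + (-138 - m/3) = -142 - m/3)
(604 + t(33, 0))*(-3547 + 800) = (604 + (-142 - ⅓*0))*(-3547 + 800) = (604 + (-142 + 0))*(-2747) = (604 - 142)*(-2747) = 462*(-2747) = -1269114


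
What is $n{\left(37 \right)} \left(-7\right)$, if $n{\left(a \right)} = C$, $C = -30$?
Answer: $210$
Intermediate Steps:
$n{\left(a \right)} = -30$
$n{\left(37 \right)} \left(-7\right) = \left(-30\right) \left(-7\right) = 210$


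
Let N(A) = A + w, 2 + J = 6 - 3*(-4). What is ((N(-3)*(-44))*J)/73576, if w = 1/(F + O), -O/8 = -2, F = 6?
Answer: 260/9197 ≈ 0.028270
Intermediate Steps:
J = 16 (J = -2 + (6 - 3*(-4)) = -2 + (6 + 12) = -2 + 18 = 16)
O = 16 (O = -8*(-2) = 16)
w = 1/22 (w = 1/(6 + 16) = 1/22 ≈ 0.045455)
N(A) = 1/22 + A (N(A) = A + 1/22 = 1/22 + A)
((N(-3)*(-44))*J)/73576 = (((1/22 - 3)*(-44))*16)/73576 = (-65/22*(-44)*16)*(1/73576) = (130*16)*(1/73576) = 2080*(1/73576) = 260/9197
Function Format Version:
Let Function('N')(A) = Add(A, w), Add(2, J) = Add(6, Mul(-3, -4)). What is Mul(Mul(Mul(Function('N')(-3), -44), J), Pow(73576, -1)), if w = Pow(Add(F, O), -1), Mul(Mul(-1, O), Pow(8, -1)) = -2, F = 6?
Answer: Rational(260, 9197) ≈ 0.028270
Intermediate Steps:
J = 16 (J = Add(-2, Add(6, Mul(-3, -4))) = Add(-2, Add(6, 12)) = Add(-2, 18) = 16)
O = 16 (O = Mul(-8, -2) = 16)
w = Rational(1, 22) (w = Pow(Add(6, 16), -1) = Pow(22, -1) = Rational(1, 22) ≈ 0.045455)
Function('N')(A) = Add(Rational(1, 22), A) (Function('N')(A) = Add(A, Rational(1, 22)) = Add(Rational(1, 22), A))
Mul(Mul(Mul(Function('N')(-3), -44), J), Pow(73576, -1)) = Mul(Mul(Mul(Add(Rational(1, 22), -3), -44), 16), Pow(73576, -1)) = Mul(Mul(Mul(Rational(-65, 22), -44), 16), Rational(1, 73576)) = Mul(Mul(130, 16), Rational(1, 73576)) = Mul(2080, Rational(1, 73576)) = Rational(260, 9197)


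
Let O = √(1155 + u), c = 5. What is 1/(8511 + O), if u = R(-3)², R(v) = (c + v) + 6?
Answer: 8511/72435902 - √1219/72435902 ≈ 0.00011701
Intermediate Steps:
R(v) = 11 + v (R(v) = (5 + v) + 6 = 11 + v)
u = 64 (u = (11 - 3)² = 8² = 64)
O = √1219 (O = √(1155 + 64) = √1219 ≈ 34.914)
1/(8511 + O) = 1/(8511 + √1219)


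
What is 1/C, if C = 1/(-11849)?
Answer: -11849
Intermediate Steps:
C = -1/11849 ≈ -8.4395e-5
1/C = 1/(-1/11849) = -11849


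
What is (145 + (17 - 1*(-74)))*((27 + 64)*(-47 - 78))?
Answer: -2684500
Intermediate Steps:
(145 + (17 - 1*(-74)))*((27 + 64)*(-47 - 78)) = (145 + (17 + 74))*(91*(-125)) = (145 + 91)*(-11375) = 236*(-11375) = -2684500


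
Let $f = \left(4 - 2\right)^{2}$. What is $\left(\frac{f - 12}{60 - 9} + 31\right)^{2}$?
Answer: $\frac{2474329}{2601} \approx 951.3$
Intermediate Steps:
$f = 4$ ($f = 2^{2} = 4$)
$\left(\frac{f - 12}{60 - 9} + 31\right)^{2} = \left(\frac{4 - 12}{60 - 9} + 31\right)^{2} = \left(- \frac{8}{60 + \left(-20 + 11\right)} + 31\right)^{2} = \left(- \frac{8}{60 - 9} + 31\right)^{2} = \left(- \frac{8}{51} + 31\right)^{2} = \left(\frac{1573}{51}\right)^{2} = \frac{2474329}{2601}$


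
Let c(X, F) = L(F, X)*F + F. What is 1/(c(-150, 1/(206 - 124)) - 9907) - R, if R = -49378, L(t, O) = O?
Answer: 40120760612/812523 ≈ 49378.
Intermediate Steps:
c(X, F) = F + F*X (c(X, F) = X*F + F = F*X + F = F + F*X)
1/(c(-150, 1/(206 - 124)) - 9907) - R = 1/((1 - 150)/(206 - 124) - 9907) - 1*(-49378) = 1/(-149/82 - 9907) + 49378 = 1/(-812523/82) + 49378 = -82/812523 + 49378 = 40120760612/812523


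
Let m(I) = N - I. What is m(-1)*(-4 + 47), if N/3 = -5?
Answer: -602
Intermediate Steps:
N = -15 (N = 3*(-5) = -15)
m(I) = -15 - I
m(-1)*(-4 + 47) = (-15 - 1*(-1))*(-4 + 47) = (-15 + 1)*43 = -14*43 = -602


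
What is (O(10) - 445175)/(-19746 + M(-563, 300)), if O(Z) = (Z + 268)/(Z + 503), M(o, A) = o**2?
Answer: -228374497/152475399 ≈ -1.4978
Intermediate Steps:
O(Z) = (268 + Z)/(503 + Z)
(O(10) - 445175)/(-19746 + M(-563, 300)) = ((268 + 10)/(503 + 10) - 445175)/(-19746 + (-563)**2) = (278/513 - 445175)/(-19746 + 316969) = ((1/513)*278 - 445175)/297223 = (278/513 - 445175)*(1/297223) = -228374497/513*1/297223 = -228374497/152475399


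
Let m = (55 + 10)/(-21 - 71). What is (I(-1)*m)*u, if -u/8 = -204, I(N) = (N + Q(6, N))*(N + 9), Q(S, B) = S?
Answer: -1060800/23 ≈ -46122.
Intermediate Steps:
m = -65/92 (m = 65/(-92) = 65*(-1/92) = -65/92 ≈ -0.70652)
I(N) = (6 + N)*(9 + N) (I(N) = (N + 6)*(N + 9) = (6 + N)*(9 + N))
u = 1632 (u = -8*(-204) = 1632)
(I(-1)*m)*u = ((54 + (-1)² + 15*(-1))*(-65/92))*1632 = ((54 + 1 - 15)*(-65/92))*1632 = (40*(-65/92))*1632 = -650/23*1632 = -1060800/23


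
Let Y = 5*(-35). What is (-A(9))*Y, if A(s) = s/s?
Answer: 175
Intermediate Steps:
A(s) = 1
Y = -175
(-A(9))*Y = -1*1*(-175) = -1*(-175) = 175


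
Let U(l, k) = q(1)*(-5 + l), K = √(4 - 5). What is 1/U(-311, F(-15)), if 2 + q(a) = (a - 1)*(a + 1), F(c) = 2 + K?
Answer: 1/632 ≈ 0.0015823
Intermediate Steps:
K = I (K = √(-1) = I ≈ 1.0*I)
F(c) = 2 + I
q(a) = -2 + (1 + a)*(-1 + a) (q(a) = -2 + (a - 1)*(a + 1) = -2 + (-1 + a)*(1 + a) = -2 + (1 + a)*(-1 + a))
U(l, k) = 10 - 2*l (U(l, k) = (-3 + 1²)*(-5 + l) = (-3 + 1)*(-5 + l) = -2*(-5 + l) = 10 - 2*l)
1/U(-311, F(-15)) = 1/(10 - 2*(-311)) = 1/(10 + 622) = 1/632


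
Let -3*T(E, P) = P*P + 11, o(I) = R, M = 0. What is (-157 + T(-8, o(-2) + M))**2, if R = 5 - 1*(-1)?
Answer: 268324/9 ≈ 29814.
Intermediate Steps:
R = 6 (R = 5 + 1 = 6)
o(I) = 6
T(E, P) = -11/3 - P**2/3 (T(E, P) = -(P*P + 11)/3 = -(P**2 + 11)/3 = -(11 + P**2)/3 = -11/3 - P**2/3)
(-157 + T(-8, o(-2) + M))**2 = (-157 + (-11/3 - (6 + 0)**2/3))**2 = (-157 + (-11/3 - 1/3*6**2))**2 = (-157 + (-11/3 - 1/3*36))**2 = (-157 + (-11/3 - 12))**2 = (-157 - 47/3)**2 = (-518/3)**2 = 268324/9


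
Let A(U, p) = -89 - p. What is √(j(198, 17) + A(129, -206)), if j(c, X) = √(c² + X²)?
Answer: √(117 + √39493) ≈ 17.769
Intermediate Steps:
j(c, X) = √(X² + c²)
√(j(198, 17) + A(129, -206)) = √(√(17² + 198²) + (-89 - 1*(-206))) = √(√(289 + 39204) + (-89 + 206)) = √(√39493 + 117) = √(117 + √39493)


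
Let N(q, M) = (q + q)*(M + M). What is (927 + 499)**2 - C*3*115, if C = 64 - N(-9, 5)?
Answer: 1949296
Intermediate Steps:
N(q, M) = 4*M*q (N(q, M) = (2*q)*(2*M) = 4*M*q)
C = 244 (C = 64 - 4*5*(-9) = 64 - 1*(-180) = 64 + 180 = 244)
(927 + 499)**2 - C*3*115 = (927 + 499)**2 - 244*3*115 = 1426**2 - 732*115 = 2033476 - 1*84180 = 2033476 - 84180 = 1949296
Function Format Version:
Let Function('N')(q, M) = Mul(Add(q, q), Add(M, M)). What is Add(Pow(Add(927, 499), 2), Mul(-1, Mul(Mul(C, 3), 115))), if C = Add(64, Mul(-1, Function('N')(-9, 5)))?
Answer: 1949296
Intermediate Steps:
Function('N')(q, M) = Mul(4, M, q) (Function('N')(q, M) = Mul(Mul(2, q), Mul(2, M)) = Mul(4, M, q))
C = 244 (C = Add(64, Mul(-1, Mul(4, 5, -9))) = Add(64, Mul(-1, -180)) = Add(64, 180) = 244)
Add(Pow(Add(927, 499), 2), Mul(-1, Mul(Mul(C, 3), 115))) = Add(Pow(Add(927, 499), 2), Mul(-1, Mul(Mul(244, 3), 115))) = Add(Pow(1426, 2), Mul(-1, Mul(732, 115))) = Add(2033476, Mul(-1, 84180)) = Add(2033476, -84180) = 1949296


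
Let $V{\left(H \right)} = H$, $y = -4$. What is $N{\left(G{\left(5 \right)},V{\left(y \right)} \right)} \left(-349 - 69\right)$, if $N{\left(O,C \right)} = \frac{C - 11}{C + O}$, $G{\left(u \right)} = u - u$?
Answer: $- \frac{3135}{2} \approx -1567.5$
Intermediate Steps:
$G{\left(u \right)} = 0$
$N{\left(O,C \right)} = \frac{-11 + C}{C + O}$
$N{\left(G{\left(5 \right)},V{\left(y \right)} \right)} \left(-349 - 69\right) = \frac{-11 - 4}{-4 + 0} \left(-349 - 69\right) = \frac{1}{-4} \left(-15\right) \left(-418\right) = \left(- \frac{1}{4}\right) \left(-15\right) \left(-418\right) = \frac{15}{4} \left(-418\right) = - \frac{3135}{2}$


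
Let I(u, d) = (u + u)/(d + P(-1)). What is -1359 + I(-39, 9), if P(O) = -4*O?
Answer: -1365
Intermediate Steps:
I(u, d) = 2*u/(4 + d) (I(u, d) = (u + u)/(d - 4*(-1)) = (2*u)/(d + 4) = (2*u)/(4 + d) = 2*u/(4 + d))
-1359 + I(-39, 9) = -1359 + 2*(-39)/(4 + 9) = -1359 + 2*(-39)/13 = -1359 + 2*(-39)*(1/13) = -1359 - 6 = -1365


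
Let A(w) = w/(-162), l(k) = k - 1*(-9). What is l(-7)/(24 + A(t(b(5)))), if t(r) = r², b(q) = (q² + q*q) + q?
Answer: 324/863 ≈ 0.37543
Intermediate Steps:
l(k) = 9 + k (l(k) = k + 9 = 9 + k)
b(q) = q + 2*q² (b(q) = (q² + q²) + q = 2*q² + q = q + 2*q²)
A(w) = -w/162 (A(w) = w*(-1/162) = -w/162)
l(-7)/(24 + A(t(b(5)))) = (9 - 7)/(24 - 25*(1 + 2*5)²/162) = 2/(24 - 25*(1 + 10)²/162) = 2/(24 - (5*11)²/162) = 2/(24 - 1/162*55²) = 2/(24 - 1/162*3025) = 2/(24 - 3025/162) = 2/(863/162) = (162/863)*2 = 324/863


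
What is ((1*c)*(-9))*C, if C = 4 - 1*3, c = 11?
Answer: -99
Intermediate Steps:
C = 1 (C = 4 - 3 = 1)
((1*c)*(-9))*C = ((1*11)*(-9))*1 = (11*(-9))*1 = -99*1 = -99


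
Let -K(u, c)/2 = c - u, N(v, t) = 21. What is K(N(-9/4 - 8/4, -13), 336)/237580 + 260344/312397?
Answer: 880795963/1060275418 ≈ 0.83072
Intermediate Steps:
K(u, c) = -2*c + 2*u (K(u, c) = -2*(c - u) = -2*c + 2*u)
K(N(-9/4 - 8/4, -13), 336)/237580 + 260344/312397 = (-2*336 + 2*21)/237580 + 260344/312397 = (-672 + 42)*(1/237580) + 260344*(1/312397) = -630*1/237580 + 260344/312397 = -9/3394 + 260344/312397 = 880795963/1060275418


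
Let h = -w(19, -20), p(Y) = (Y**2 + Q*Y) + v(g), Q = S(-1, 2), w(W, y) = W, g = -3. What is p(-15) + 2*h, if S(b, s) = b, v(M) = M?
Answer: 199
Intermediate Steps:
Q = -1
p(Y) = -3 + Y**2 - Y (p(Y) = (Y**2 - Y) - 3 = -3 + Y**2 - Y)
h = -19 (h = -1*19 = -19)
p(-15) + 2*h = (-3 + (-15)**2 - 1*(-15)) + 2*(-19) = (-3 + 225 + 15) - 38 = 237 - 38 = 199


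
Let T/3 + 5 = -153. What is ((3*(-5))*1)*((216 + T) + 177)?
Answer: 1215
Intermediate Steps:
T = -474 (T = -15 + 3*(-153) = -15 - 459 = -474)
((3*(-5))*1)*((216 + T) + 177) = ((3*(-5))*1)*((216 - 474) + 177) = (-15*1)*(-258 + 177) = -15*(-81) = 1215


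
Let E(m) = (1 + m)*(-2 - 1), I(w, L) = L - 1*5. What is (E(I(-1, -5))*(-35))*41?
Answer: -38745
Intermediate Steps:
I(w, L) = -5 + L (I(w, L) = L - 5 = -5 + L)
E(m) = -3 - 3*m (E(m) = (1 + m)*(-3) = -3 - 3*m)
(E(I(-1, -5))*(-35))*41 = ((-3 - 3*(-5 - 5))*(-35))*41 = ((-3 - 3*(-10))*(-35))*41 = ((-3 + 30)*(-35))*41 = (27*(-35))*41 = -945*41 = -38745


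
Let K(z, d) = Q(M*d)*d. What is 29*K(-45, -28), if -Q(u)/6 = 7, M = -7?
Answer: 34104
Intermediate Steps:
Q(u) = -42 (Q(u) = -6*7 = -42)
K(z, d) = -42*d
29*K(-45, -28) = 29*(-42*(-28)) = 29*1176 = 34104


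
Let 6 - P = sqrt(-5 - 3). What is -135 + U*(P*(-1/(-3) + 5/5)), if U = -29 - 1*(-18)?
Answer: -223 + 88*I*sqrt(2)/3 ≈ -223.0 + 41.484*I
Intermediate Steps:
P = 6 - 2*I*sqrt(2) (P = 6 - sqrt(-5 - 3) = 6 - sqrt(-8) = 6 - 2*I*sqrt(2) ≈ 6.0 - 2.8284*I)
U = -11 (U = -29 + 18 = -11)
-135 + U*(P*(-1/(-3) + 5/5)) = -135 - 11*(6 - 2*I*sqrt(2))*(-1/(-3) + 5/5) = -135 - 11*(6 - 2*I*sqrt(2))*(-1*(-1/3) + 5*(1/5)) = -135 - 11*(6 - 2*I*sqrt(2))*(1/3 + 1) = -135 - 11*(6 - 2*I*sqrt(2))*4/3 = -135 - 11*(8 - 8*I*sqrt(2)/3) = -135 + (-88 + 88*I*sqrt(2)/3) = -223 + 88*I*sqrt(2)/3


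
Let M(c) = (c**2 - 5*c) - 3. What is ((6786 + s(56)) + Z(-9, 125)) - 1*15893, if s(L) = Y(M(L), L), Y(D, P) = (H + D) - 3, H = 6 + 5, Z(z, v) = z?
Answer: -6255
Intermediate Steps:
H = 11
M(c) = -3 + c**2 - 5*c
Y(D, P) = 8 + D (Y(D, P) = (11 + D) - 3 = 8 + D)
s(L) = 5 + L**2 - 5*L (s(L) = 8 + (-3 + L**2 - 5*L) = 5 + L**2 - 5*L)
((6786 + s(56)) + Z(-9, 125)) - 1*15893 = ((6786 + (5 + 56**2 - 5*56)) - 9) - 1*15893 = ((6786 + (5 + 3136 - 280)) - 9) - 15893 = ((6786 + 2861) - 9) - 15893 = (9647 - 9) - 15893 = 9638 - 15893 = -6255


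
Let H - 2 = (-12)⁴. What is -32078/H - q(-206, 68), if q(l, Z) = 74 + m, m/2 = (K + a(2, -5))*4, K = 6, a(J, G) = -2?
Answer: -1115153/10369 ≈ -107.55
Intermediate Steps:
H = 20738 (H = 2 + (-12)⁴ = 2 + 20736 = 20738)
m = 32 (m = 2*((6 - 2)*4) = 2*(4*4) = 2*16 = 32)
q(l, Z) = 106 (q(l, Z) = 74 + 32 = 106)
-32078/H - q(-206, 68) = -32078/20738 - 1*106 = -32078*1/20738 - 106 = -16039/10369 - 106 = -1115153/10369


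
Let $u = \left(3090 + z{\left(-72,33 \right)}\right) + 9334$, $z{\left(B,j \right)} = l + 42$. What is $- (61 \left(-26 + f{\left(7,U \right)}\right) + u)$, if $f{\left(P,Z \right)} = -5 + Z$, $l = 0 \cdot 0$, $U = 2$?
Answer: $-10697$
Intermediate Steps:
$l = 0$
$z{\left(B,j \right)} = 42$ ($z{\left(B,j \right)} = 0 + 42 = 42$)
$u = 12466$ ($u = \left(3090 + 42\right) + 9334 = 3132 + 9334 = 12466$)
$- (61 \left(-26 + f{\left(7,U \right)}\right) + u) = - (61 \left(-26 + \left(-5 + 2\right)\right) + 12466) = - (61 \left(-26 - 3\right) + 12466) = - (61 \left(-29\right) + 12466) = - (-1769 + 12466) = \left(-1\right) 10697 = -10697$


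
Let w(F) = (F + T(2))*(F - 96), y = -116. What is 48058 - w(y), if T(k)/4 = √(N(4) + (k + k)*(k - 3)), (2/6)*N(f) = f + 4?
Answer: 23466 + 1696*√5 ≈ 27258.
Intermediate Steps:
N(f) = 12 + 3*f (N(f) = 3*(f + 4) = 3*(4 + f) = 12 + 3*f)
T(k) = 4*√(24 + 2*k*(-3 + k)) (T(k) = 4*√((12 + 3*4) + (k + k)*(k - 3)) = 4*√((12 + 12) + (2*k)*(-3 + k)) = 4*√(24 + 2*k*(-3 + k)))
w(F) = (-96 + F)*(F + 8*√5) (w(F) = (F + 4*√(24 - 6*2 + 2*2²))*(F - 96) = (F + 4*√(24 - 12 + 2*4))*(-96 + F) = (F + 4*√(24 - 12 + 8))*(-96 + F) = (F + 4*√20)*(-96 + F) = (F + 4*(2*√5))*(-96 + F) = (F + 8*√5)*(-96 + F) = (-96 + F)*(F + 8*√5))
48058 - w(y) = 48058 - ((-116)² - 768*√5 - 96*(-116) + 8*(-116)*√5) = 48058 - (13456 - 768*√5 + 11136 - 928*√5) = 48058 - (24592 - 1696*√5) = 48058 + (-24592 + 1696*√5) = 23466 + 1696*√5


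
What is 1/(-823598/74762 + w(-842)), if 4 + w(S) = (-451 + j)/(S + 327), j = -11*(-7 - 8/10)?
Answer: -96256075/1377149019 ≈ -0.069895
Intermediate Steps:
j = 429/5 (j = -11*(-7 - 8*⅒) = -11*(-7 - ⅘) = -11*(-39/5) = 429/5 ≈ 85.800)
w(S) = -4 - 1826/(5*(327 + S)) (w(S) = -4 + (-451 + 429/5)/(S + 327) = -4 - 1826/(5*(327 + S)))
1/(-823598/74762 + w(-842)) = 1/(-823598/74762 + 2*(-4183 - 10*(-842))/(5*(327 - 842))) = 1/(-823598*1/74762 + (⅖)*(-4183 + 8420)/(-515)) = 1/(-411799/37381 + (⅖)*(-1/515)*4237) = 1/(-411799/37381 - 8474/2575) = 1/(-1377149019/96256075) = -96256075/1377149019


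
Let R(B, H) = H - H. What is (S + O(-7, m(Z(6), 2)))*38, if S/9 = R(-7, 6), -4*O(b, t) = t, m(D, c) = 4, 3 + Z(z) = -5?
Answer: -38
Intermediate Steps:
R(B, H) = 0
Z(z) = -8 (Z(z) = -3 - 5 = -8)
O(b, t) = -t/4
S = 0 (S = 9*0 = 0)
(S + O(-7, m(Z(6), 2)))*38 = (0 - ¼*4)*38 = (0 - 1)*38 = -1*38 = -38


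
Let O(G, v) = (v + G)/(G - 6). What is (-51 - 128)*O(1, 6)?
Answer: 1253/5 ≈ 250.60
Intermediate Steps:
O(G, v) = (G + v)/(-6 + G)
(-51 - 128)*O(1, 6) = (-51 - 128)*((1 + 6)/(-6 + 1)) = -179*7/(-5) = -(-179)*7/5 = -179*(-7/5) = 1253/5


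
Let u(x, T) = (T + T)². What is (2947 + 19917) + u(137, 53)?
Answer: 34100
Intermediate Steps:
u(x, T) = 4*T² (u(x, T) = (2*T)² = 4*T²)
(2947 + 19917) + u(137, 53) = (2947 + 19917) + 4*53² = 22864 + 4*2809 = 22864 + 11236 = 34100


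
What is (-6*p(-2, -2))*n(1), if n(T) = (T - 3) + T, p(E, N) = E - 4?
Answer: -36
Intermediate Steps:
p(E, N) = -4 + E
n(T) = -3 + 2*T (n(T) = (-3 + T) + T = -3 + 2*T)
(-6*p(-2, -2))*n(1) = (-6*(-4 - 2))*(-3 + 2*1) = (-6*(-6))*(-3 + 2) = 36*(-1) = -36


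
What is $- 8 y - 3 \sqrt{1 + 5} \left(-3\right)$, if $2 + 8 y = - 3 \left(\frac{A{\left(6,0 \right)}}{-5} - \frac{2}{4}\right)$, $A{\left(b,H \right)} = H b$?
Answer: $\frac{9 \sqrt{6}}{2} \approx 11.023$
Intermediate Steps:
$y = - \frac{1}{16}$ ($y = - \frac{1}{4} + \frac{\left(-3\right) \left(\frac{0 \cdot 6}{-5} - \frac{2}{4}\right)}{8} = - \frac{1}{4} + \frac{\left(-3\right) \left(0 \left(- \frac{1}{5}\right) - \frac{1}{2}\right)}{8} = - \frac{1}{4} + \frac{\left(-3\right) \left(0 - \frac{1}{2}\right)}{8} = - \frac{1}{4} + \frac{\left(-3\right) \left(- \frac{1}{2}\right)}{8} = - \frac{1}{4} + \frac{1}{8} \cdot \frac{3}{2} = - \frac{1}{4} + \frac{3}{16} = - \frac{1}{16} \approx -0.0625$)
$- 8 y - 3 \sqrt{1 + 5} \left(-3\right) = \left(-8\right) \left(- \frac{1}{16}\right) - 3 \sqrt{1 + 5} \left(-3\right) = \frac{- 3 \sqrt{6} \left(-3\right)}{2} = \frac{9 \sqrt{6}}{2}$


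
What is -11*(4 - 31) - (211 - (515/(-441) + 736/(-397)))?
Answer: 14527591/175077 ≈ 82.978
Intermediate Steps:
-11*(4 - 31) - (211 - (515/(-441) + 736/(-397))) = -11*(-27) - (211 - (515*(-1/441) + 736*(-1/397))) = 297 - (211 - (-515/441 - 736/397)) = 297 - (211 - 1*(-529031/175077)) = 297 - (211 + 529031/175077) = 297 - 1*37470278/175077 = 297 - 37470278/175077 = 14527591/175077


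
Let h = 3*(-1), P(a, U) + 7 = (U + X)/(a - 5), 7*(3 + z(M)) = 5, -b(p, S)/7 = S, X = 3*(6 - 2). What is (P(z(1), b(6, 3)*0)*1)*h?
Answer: 441/17 ≈ 25.941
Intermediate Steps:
X = 12 (X = 3*4 = 12)
b(p, S) = -7*S
z(M) = -16/7 (z(M) = -3 + (1/7)*5 = -3 + 5/7 = -16/7)
P(a, U) = -7 + (12 + U)/(-5 + a) (P(a, U) = -7 + (U + 12)/(a - 5) = -7 + (12 + U)/(-5 + a))
h = -3
(P(z(1), b(6, 3)*0)*1)*h = (((47 - 7*3*0 - 7*(-16/7))/(-5 - 16/7))*1)*(-3) = (((47 - 21*0 + 16)/(-51/7))*1)*(-3) = (-7*(47 + 0 + 16)/51*1)*(-3) = (-7/51*63*1)*(-3) = -147/17*1*(-3) = -147/17*(-3) = 441/17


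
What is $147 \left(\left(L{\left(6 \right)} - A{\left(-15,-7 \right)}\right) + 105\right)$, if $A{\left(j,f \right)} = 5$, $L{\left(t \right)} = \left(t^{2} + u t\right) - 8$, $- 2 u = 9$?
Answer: $14847$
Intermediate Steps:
$u = - \frac{9}{2}$ ($u = \left(- \frac{1}{2}\right) 9 = - \frac{9}{2} \approx -4.5$)
$L{\left(t \right)} = -8 + t^{2} - \frac{9 t}{2}$ ($L{\left(t \right)} = \left(t^{2} - \frac{9 t}{2}\right) - 8 = -8 + t^{2} - \frac{9 t}{2}$)
$147 \left(\left(L{\left(6 \right)} - A{\left(-15,-7 \right)}\right) + 105\right) = 147 \left(\left(\left(-8 + 6^{2} - 27\right) - 5\right) + 105\right) = 147 \left(\left(\left(-8 + 36 - 27\right) - 5\right) + 105\right) = 147 \left(\left(1 - 5\right) + 105\right) = 147 \left(-4 + 105\right) = 147 \cdot 101 = 14847$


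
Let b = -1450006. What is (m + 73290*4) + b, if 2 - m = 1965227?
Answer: -3122071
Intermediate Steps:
m = -1965225 (m = 2 - 1*1965227 = 2 - 1965227 = -1965225)
(m + 73290*4) + b = (-1965225 + 73290*4) - 1450006 = (-1965225 + 293160) - 1450006 = -1672065 - 1450006 = -3122071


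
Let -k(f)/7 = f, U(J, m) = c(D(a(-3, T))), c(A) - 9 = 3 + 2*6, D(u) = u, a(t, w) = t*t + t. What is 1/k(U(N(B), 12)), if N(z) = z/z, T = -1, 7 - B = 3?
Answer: -1/168 ≈ -0.0059524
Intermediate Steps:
B = 4 (B = 7 - 1*3 = 7 - 3 = 4)
a(t, w) = t + t² (a(t, w) = t² + t = t + t²)
N(z) = 1
c(A) = 24 (c(A) = 9 + (3 + 2*6) = 9 + (3 + 12) = 9 + 15 = 24)
U(J, m) = 24
k(f) = -7*f
1/k(U(N(B), 12)) = 1/(-7*24) = 1/(-168) = -1/168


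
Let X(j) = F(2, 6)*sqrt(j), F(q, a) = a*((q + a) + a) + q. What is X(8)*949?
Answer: 163228*sqrt(2) ≈ 2.3084e+5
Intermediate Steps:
F(q, a) = q + a*(q + 2*a) (F(q, a) = a*((a + q) + a) + q = a*(q + 2*a) + q = q + a*(q + 2*a))
X(j) = 86*sqrt(j) (X(j) = (2 + 2*6**2 + 6*2)*sqrt(j) = (2 + 2*36 + 12)*sqrt(j) = (2 + 72 + 12)*sqrt(j) = 86*sqrt(j))
X(8)*949 = (86*sqrt(8))*949 = (86*(2*sqrt(2)))*949 = (172*sqrt(2))*949 = 163228*sqrt(2)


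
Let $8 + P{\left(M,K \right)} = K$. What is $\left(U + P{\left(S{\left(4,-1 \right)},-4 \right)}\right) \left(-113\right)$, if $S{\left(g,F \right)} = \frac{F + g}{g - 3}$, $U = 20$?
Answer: $-904$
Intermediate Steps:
$S{\left(g,F \right)} = \frac{F + g}{-3 + g}$
$P{\left(M,K \right)} = -8 + K$
$\left(U + P{\left(S{\left(4,-1 \right)},-4 \right)}\right) \left(-113\right) = \left(20 - 12\right) \left(-113\right) = 8 \left(-113\right) = -904$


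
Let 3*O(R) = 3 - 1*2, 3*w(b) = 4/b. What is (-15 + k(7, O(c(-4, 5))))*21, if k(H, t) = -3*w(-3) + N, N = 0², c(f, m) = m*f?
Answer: -287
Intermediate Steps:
w(b) = 4/(3*b) (w(b) = (4/b)/3 = 4/(3*b))
c(f, m) = f*m
N = 0
O(R) = ⅓ (O(R) = (3 - 1*2)/3 = (3 - 2)/3 = (⅓)*1 = ⅓)
k(H, t) = 4/3 (k(H, t) = -4/(-3) + 0 = -4*(-1)/3 + 0 = -3*(-4/9) + 0 = 4/3 + 0 = 4/3)
(-15 + k(7, O(c(-4, 5))))*21 = (-15 + 4/3)*21 = -41/3*21 = -287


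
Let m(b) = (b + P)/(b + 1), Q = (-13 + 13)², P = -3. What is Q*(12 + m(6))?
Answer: 0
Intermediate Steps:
Q = 0 (Q = 0² = 0)
m(b) = (-3 + b)/(1 + b) (m(b) = (b - 3)/(b + 1) = (-3 + b)/(1 + b))
Q*(12 + m(6)) = 0*(12 + (-3 + 6)/(1 + 6)) = 0*(12 + 3/7) = 0*(87/7) = 0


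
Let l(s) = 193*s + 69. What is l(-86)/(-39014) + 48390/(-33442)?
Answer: -667562321/652353094 ≈ -1.0233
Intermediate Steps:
l(s) = 69 + 193*s
l(-86)/(-39014) + 48390/(-33442) = (69 + 193*(-86))/(-39014) + 48390/(-33442) = (69 - 16598)*(-1/39014) + 48390*(-1/33442) = -16529*(-1/39014) - 24195/16721 = 16529/39014 - 24195/16721 = -667562321/652353094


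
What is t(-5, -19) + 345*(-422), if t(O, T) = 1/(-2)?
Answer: -291181/2 ≈ -1.4559e+5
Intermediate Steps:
t(O, T) = -1/2
t(-5, -19) + 345*(-422) = -1/2 + 345*(-422) = -1/2 - 145590 = -291181/2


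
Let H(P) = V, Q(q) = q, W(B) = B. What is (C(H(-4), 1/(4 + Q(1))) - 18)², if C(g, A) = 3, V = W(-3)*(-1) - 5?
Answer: 225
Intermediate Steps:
V = -2 (V = -3*(-1) - 5 = 3 - 5 = -2)
H(P) = -2
(C(H(-4), 1/(4 + Q(1))) - 18)² = (3 - 18)² = (-15)² = 225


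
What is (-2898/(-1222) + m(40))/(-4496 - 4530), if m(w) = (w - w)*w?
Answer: -1449/5514886 ≈ -0.00026274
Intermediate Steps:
m(w) = 0 (m(w) = 0*w = 0)
(-2898/(-1222) + m(40))/(-4496 - 4530) = (-2898/(-1222) + 0)/(-4496 - 4530) = (-2898*(-1/1222) + 0)/(-9026) = (1449/611 + 0)*(-1/9026) = (1449/611)*(-1/9026) = -1449/5514886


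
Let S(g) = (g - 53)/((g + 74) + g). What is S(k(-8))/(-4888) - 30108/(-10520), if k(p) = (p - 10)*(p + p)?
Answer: 10176241/3555760 ≈ 2.8619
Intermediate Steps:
k(p) = 2*p*(-10 + p) (k(p) = (-10 + p)*(2*p) = 2*p*(-10 + p))
S(g) = (-53 + g)/(74 + 2*g) (S(g) = (-53 + g)/((74 + g) + g) = (-53 + g)/(74 + 2*g))
S(k(-8))/(-4888) - 30108/(-10520) = ((-53 + 2*(-8)*(-10 - 8))/(2*(37 + 2*(-8)*(-10 - 8))))/(-4888) - 30108/(-10520) = ((-53 + 2*(-8)*(-18))/(2*(37 + 2*(-8)*(-18))))*(-1/4888) - 30108*(-1/10520) = ((-53 + 288)/(2*(37 + 288)))*(-1/4888) + 7527/2630 = ((½)*235/325)*(-1/4888) + 7527/2630 = ((½)*(1/325)*235)*(-1/4888) + 7527/2630 = (47/130)*(-1/4888) + 7527/2630 = -1/13520 + 7527/2630 = 10176241/3555760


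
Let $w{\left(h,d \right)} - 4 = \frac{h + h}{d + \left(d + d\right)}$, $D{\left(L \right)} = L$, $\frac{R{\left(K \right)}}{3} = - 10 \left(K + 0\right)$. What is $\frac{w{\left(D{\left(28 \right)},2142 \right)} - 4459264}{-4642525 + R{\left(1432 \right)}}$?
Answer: $\frac{292400048}{307233945} \approx 0.95172$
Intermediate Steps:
$R{\left(K \right)} = - 30 K$ ($R{\left(K \right)} = 3 \left(- 10 \left(K + 0\right)\right) = 3 \left(- 10 K\right) = - 30 K$)
$w{\left(h,d \right)} = 4 + \frac{2 h}{3 d}$ ($w{\left(h,d \right)} = 4 + \frac{h + h}{d + \left(d + d\right)} = 4 + \frac{2 h}{d + 2 d} = 4 + \frac{2 h}{3 d}$)
$\frac{w{\left(D{\left(28 \right)},2142 \right)} - 4459264}{-4642525 + R{\left(1432 \right)}} = \frac{\left(4 + \frac{2}{3} \cdot 28 \cdot \frac{1}{2142}\right) - 4459264}{-4642525 - 42960} = \frac{\left(4 + \frac{4}{459}\right) - 4459264}{-4685485} = \left(\frac{1840}{459} - 4459264\right) \left(- \frac{1}{4685485}\right) = \left(- \frac{2046800336}{459}\right) \left(- \frac{1}{4685485}\right) = \frac{292400048}{307233945}$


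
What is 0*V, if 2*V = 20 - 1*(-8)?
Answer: 0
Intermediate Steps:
V = 14 (V = (20 - 1*(-8))/2 = (20 + 8)/2 = (1/2)*28 = 14)
0*V = 0*14 = 0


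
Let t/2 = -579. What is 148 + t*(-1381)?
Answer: 1599346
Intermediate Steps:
t = -1158 (t = 2*(-579) = -1158)
148 + t*(-1381) = 148 - 1158*(-1381) = 148 + 1599198 = 1599346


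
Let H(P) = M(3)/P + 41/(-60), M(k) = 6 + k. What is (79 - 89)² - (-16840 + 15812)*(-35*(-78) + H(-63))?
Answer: 294597521/105 ≈ 2.8057e+6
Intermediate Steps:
H(P) = -41/60 + 9/P (H(P) = (6 + 3)/P + 41/(-60) = 9/P + 41*(-1/60) = 9/P - 41/60 = -41/60 + 9/P)
(79 - 89)² - (-16840 + 15812)*(-35*(-78) + H(-63)) = (79 - 89)² - (-16840 + 15812)*(-35*(-78) + (-41/60 + 9/(-63))) = (-10)² - (-1028)*(2730 + (-41/60 + 9*(-1/63))) = 100 - (-1028)*(2730 + (-41/60 - ⅐)) = 100 - (-1028)*(2730 - 347/420) = 100 - (-1028)*1146253/420 = 100 - 1*(-294587021/105) = 100 + 294587021/105 = 294597521/105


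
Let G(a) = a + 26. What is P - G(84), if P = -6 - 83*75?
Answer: -6341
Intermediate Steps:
G(a) = 26 + a
P = -6231 (P = -6 - 6225 = -6231)
P - G(84) = -6231 - (26 + 84) = -6231 - 1*110 = -6231 - 110 = -6341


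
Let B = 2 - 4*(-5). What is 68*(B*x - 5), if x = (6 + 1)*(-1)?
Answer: -10812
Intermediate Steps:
B = 22 (B = 2 + 20 = 22)
x = -7 (x = 7*(-1) = -7)
68*(B*x - 5) = 68*(22*(-7) - 5) = 68*(-154 - 5) = 68*(-159) = -10812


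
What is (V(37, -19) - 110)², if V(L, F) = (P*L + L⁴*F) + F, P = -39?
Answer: 1268117040218161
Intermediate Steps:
V(L, F) = F - 39*L + F*L⁴ (V(L, F) = (-39*L + L⁴*F) + F = (-39*L + F*L⁴) + F = F - 39*L + F*L⁴)
(V(37, -19) - 110)² = ((-19 - 39*37 - 19*37⁴) - 110)² = ((-19 - 1443 - 19*1874161) - 110)² = ((-19 - 1443 - 35609059) - 110)² = (-35610521 - 110)² = (-35610631)² = 1268117040218161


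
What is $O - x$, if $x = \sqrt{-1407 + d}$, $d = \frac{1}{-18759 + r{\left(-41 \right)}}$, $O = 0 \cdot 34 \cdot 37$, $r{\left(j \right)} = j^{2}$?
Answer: $- \frac{i \sqrt{410362941266}}{17078} \approx - 37.51 i$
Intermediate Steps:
$O = 0$ ($O = 0 \cdot 37 = 0$)
$d = - \frac{1}{17078}$ ($d = \frac{1}{-18759 + \left(-41\right)^{2}} = \frac{1}{-18759 + 1681} = \frac{1}{-17078} = - \frac{1}{17078} \approx -5.8555 \cdot 10^{-5}$)
$x = \frac{i \sqrt{410362941266}}{17078}$ ($x = \sqrt{-1407 - \frac{1}{17078}} = \sqrt{- \frac{24028747}{17078}} = \frac{i \sqrt{410362941266}}{17078} \approx 37.51 i$)
$O - x = 0 - \frac{i \sqrt{410362941266}}{17078} = - \frac{i \sqrt{410362941266}}{17078}$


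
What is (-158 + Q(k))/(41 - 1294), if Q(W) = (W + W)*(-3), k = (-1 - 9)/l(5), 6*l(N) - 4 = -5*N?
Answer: 1226/8771 ≈ 0.13978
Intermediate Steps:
l(N) = ⅔ - 5*N/6 (l(N) = ⅔ + (-5*N)/6 = ⅔ - 5*N/6)
k = 20/7 (k = (-1 - 9)/(⅔ - ⅚*5) = -10/(⅔ - 25/6) = -10/(-7/2) = -10*(-2/7) = 20/7 ≈ 2.8571)
Q(W) = -6*W (Q(W) = (2*W)*(-3) = -6*W)
(-158 + Q(k))/(41 - 1294) = (-158 - 6*20/7)/(41 - 1294) = (-158 - 120/7)/(-1253) = -1226/7*(-1/1253) = 1226/8771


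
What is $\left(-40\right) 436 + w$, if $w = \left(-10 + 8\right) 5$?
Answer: $-17450$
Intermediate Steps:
$w = -10$ ($w = \left(-2\right) 5 = -10$)
$\left(-40\right) 436 + w = \left(-40\right) 436 - 10 = -17440 - 10 = -17450$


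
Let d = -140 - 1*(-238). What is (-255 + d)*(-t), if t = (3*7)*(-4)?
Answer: -13188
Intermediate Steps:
d = 98 (d = -140 + 238 = 98)
t = -84 (t = 21*(-4) = -84)
(-255 + d)*(-t) = (-255 + 98)*(-1*(-84)) = -157*84 = -13188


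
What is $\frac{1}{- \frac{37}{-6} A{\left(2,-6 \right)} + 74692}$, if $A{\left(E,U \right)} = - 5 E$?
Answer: $\frac{3}{223891} \approx 1.3399 \cdot 10^{-5}$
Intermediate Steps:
$\frac{1}{- \frac{37}{-6} A{\left(2,-6 \right)} + 74692} = \frac{1}{- \frac{37}{-6} \left(\left(-5\right) 2\right) + 74692} = \frac{1}{\left(-37\right) \left(- \frac{1}{6}\right) \left(-10\right) + 74692} = \frac{1}{\frac{37}{6} \left(-10\right) + 74692} = \frac{1}{- \frac{185}{3} + 74692} = \frac{1}{\frac{223891}{3}} = \frac{3}{223891}$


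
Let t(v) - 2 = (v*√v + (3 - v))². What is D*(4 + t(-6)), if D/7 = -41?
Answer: 37023 + 30996*I*√6 ≈ 37023.0 + 75924.0*I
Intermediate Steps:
D = -287 (D = 7*(-41) = -287)
t(v) = 2 + (3 + v^(3/2) - v)² (t(v) = 2 + (v*√v + (3 - v))² = 2 + (v^(3/2) + (3 - v))² = 2 + (3 + v^(3/2) - v)²)
D*(4 + t(-6)) = -287*(4 + (2 + (3 + (-6)^(3/2) - 1*(-6))²)) = -287*(4 + (2 + (3 - 6*I*√6 + 6)²)) = -287*(4 + (2 + (9 - 6*I*√6)²)) = -287*(6 + (9 - 6*I*√6)²) = -1722 - 287*(9 - 6*I*√6)²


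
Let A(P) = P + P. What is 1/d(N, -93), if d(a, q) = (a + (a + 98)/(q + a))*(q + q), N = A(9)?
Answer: -25/76508 ≈ -0.00032676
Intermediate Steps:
A(P) = 2*P
N = 18 (N = 2*9 = 18)
d(a, q) = 2*q*(a + (98 + a)/(a + q)) (d(a, q) = (a + (98 + a)/(a + q))*(2*q) = 2*q*(a + (98 + a)/(a + q)))
1/d(N, -93) = 1/(2*(-93)*(98 + 18 + 18² + 18*(-93))/(18 - 93)) = 1/(2*(-93)*(98 + 18 + 324 - 1674)/(-75)) = 1/(2*(-93)*(-1/75)*(-1234)) = 1/(-76508/25) = -25/76508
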